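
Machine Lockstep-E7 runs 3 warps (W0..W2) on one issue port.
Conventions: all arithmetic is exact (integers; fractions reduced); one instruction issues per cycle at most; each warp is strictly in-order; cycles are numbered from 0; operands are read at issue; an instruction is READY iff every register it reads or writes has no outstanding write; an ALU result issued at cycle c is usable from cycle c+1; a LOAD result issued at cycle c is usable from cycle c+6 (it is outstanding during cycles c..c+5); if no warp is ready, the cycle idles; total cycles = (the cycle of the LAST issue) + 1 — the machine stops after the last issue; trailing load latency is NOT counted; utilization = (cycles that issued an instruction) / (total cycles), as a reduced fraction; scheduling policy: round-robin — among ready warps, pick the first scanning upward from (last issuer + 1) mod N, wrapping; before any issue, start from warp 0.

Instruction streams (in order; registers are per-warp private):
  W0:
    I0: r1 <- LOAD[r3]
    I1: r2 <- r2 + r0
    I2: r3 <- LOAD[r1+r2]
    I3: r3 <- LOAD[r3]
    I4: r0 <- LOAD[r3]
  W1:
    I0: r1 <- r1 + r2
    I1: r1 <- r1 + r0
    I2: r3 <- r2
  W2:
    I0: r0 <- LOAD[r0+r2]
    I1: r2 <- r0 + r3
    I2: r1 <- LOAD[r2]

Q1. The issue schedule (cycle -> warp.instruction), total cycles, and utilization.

cycle 0: W0.I0
cycle 1: W1.I0
cycle 2: W2.I0
cycle 3: W0.I1
cycle 4: W1.I1
cycle 5: W1.I2
cycle 6: W0.I2
cycle 7: idle
cycle 8: W2.I1
cycle 9: W2.I2
cycle 10: idle
cycle 11: idle
cycle 12: W0.I3
cycle 13: idle
cycle 14: idle
cycle 15: idle
cycle 16: idle
cycle 17: idle
cycle 18: W0.I4

Answer: 19 cycles, utilization 11/19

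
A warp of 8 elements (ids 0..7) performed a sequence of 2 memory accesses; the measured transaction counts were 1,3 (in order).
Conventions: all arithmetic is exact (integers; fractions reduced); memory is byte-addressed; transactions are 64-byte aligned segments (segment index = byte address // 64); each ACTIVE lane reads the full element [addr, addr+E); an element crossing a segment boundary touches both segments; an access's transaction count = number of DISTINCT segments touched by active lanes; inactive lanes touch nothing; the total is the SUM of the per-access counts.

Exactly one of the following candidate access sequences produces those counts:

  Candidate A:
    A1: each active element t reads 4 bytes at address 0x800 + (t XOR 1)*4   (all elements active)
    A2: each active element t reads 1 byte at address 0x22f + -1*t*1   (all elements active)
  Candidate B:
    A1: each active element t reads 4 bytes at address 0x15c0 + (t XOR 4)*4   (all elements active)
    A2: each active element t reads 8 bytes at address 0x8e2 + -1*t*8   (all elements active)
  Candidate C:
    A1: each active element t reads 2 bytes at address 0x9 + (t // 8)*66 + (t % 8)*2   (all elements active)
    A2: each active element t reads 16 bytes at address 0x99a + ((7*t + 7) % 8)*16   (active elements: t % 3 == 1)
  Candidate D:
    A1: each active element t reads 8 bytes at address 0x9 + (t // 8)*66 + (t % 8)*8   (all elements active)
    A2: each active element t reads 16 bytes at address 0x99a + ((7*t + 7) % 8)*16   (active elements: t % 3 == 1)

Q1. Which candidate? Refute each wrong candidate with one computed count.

A: A2 gives 1 transaction, not 3
B: A2 gives 2 transactions, not 3
D: A1 gives 2 transactions, not 1
C: all counts match (1,3)

Answer: C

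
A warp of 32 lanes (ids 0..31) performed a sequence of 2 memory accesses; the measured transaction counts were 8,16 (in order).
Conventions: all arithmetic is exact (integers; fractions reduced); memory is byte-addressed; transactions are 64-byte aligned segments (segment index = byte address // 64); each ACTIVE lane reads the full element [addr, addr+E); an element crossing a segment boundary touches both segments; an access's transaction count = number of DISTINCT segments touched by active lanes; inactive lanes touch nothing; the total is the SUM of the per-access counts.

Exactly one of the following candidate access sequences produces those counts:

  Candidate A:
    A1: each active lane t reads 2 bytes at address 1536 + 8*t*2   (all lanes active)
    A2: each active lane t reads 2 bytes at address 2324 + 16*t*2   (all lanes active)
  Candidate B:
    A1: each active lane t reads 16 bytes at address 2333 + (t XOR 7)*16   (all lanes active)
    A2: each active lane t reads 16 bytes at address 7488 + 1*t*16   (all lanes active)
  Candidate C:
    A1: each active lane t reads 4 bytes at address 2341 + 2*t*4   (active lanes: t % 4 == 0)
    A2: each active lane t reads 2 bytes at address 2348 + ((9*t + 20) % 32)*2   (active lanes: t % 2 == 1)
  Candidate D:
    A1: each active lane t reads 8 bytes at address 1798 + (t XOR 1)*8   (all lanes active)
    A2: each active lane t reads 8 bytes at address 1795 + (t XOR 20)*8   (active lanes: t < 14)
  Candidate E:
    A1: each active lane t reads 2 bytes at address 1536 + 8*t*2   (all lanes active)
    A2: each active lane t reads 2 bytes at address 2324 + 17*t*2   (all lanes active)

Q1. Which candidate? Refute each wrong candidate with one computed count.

B: A1 gives 9 transactions, not 8
C: A1 gives 5 transactions, not 8
D: A1 gives 5 transactions, not 8
E: A2 gives 17 transactions, not 16
A: all counts match (8,16)

Answer: A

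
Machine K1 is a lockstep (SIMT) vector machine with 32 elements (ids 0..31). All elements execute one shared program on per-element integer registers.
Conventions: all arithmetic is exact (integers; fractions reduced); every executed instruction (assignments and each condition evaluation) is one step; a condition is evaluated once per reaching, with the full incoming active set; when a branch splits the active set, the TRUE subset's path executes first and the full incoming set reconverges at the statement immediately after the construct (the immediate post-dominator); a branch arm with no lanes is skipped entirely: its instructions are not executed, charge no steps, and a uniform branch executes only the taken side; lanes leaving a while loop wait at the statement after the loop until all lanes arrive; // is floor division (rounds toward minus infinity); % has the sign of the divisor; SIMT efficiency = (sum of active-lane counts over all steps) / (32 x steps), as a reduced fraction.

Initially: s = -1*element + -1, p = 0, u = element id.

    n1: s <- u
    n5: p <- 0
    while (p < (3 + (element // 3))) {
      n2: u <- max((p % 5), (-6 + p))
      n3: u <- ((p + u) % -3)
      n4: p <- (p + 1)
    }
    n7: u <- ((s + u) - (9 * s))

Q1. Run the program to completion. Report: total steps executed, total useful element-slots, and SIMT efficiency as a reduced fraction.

Answer: 56 steps, 1132 useful, 283/448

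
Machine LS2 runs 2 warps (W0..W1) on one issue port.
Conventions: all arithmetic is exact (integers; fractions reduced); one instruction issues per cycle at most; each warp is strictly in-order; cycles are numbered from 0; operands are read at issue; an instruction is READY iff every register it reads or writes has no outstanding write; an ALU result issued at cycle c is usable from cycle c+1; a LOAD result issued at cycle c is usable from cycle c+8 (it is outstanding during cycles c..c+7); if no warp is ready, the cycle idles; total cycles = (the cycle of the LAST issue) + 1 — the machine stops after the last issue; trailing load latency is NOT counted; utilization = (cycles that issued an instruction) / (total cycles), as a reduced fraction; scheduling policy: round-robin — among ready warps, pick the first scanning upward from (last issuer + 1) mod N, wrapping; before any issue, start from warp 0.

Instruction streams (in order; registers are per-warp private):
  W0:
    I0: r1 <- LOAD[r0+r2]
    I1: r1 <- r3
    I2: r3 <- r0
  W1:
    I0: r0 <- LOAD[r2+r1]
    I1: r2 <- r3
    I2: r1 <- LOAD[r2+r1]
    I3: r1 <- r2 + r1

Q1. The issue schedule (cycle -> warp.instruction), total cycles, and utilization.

cycle 0: W0.I0
cycle 1: W1.I0
cycle 2: W1.I1
cycle 3: W1.I2
cycle 4: idle
cycle 5: idle
cycle 6: idle
cycle 7: idle
cycle 8: W0.I1
cycle 9: W0.I2
cycle 10: idle
cycle 11: W1.I3

Answer: 12 cycles, utilization 7/12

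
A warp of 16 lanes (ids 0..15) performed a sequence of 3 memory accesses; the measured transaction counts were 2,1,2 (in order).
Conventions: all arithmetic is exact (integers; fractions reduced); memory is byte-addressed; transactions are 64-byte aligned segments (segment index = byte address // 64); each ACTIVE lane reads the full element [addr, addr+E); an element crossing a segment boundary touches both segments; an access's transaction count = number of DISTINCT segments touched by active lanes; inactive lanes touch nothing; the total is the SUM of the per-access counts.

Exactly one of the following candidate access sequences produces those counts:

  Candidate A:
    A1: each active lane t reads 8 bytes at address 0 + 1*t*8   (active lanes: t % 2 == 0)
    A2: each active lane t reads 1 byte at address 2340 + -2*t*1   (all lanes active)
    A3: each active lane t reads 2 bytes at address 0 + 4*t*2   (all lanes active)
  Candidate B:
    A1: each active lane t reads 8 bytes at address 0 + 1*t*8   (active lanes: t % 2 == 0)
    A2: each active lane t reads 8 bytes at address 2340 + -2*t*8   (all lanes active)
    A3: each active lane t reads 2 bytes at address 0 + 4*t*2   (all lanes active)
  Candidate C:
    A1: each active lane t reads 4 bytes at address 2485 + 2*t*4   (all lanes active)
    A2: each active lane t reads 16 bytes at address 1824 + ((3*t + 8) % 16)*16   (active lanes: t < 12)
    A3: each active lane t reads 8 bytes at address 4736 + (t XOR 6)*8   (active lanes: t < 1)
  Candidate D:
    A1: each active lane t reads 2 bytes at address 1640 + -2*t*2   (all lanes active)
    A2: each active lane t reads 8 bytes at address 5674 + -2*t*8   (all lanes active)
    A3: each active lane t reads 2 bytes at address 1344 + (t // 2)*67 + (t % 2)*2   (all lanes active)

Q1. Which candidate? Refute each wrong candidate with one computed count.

B: A2 gives 5 transactions, not 1
C: A1 gives 3 transactions, not 2
D: A2 gives 5 transactions, not 1
A: all counts match (2,1,2)

Answer: A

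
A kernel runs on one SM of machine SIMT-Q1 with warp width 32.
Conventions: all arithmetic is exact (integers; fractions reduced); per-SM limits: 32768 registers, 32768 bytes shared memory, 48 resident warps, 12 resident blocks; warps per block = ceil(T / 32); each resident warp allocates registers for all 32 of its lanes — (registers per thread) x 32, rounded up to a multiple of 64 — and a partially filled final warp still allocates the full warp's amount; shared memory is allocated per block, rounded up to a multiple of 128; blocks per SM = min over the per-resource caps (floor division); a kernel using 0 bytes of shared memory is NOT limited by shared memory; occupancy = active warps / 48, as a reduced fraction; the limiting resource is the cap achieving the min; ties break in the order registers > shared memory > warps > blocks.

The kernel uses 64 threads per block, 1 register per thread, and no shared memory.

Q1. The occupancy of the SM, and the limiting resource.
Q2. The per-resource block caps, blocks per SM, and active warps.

Answer: occupancy 1/2, limited by blocks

registers: 256 blocks
shared memory: no limit (kernel uses none)
warps: 24 blocks
blocks: 12 blocks

Answer: 12 blocks, 24 active warps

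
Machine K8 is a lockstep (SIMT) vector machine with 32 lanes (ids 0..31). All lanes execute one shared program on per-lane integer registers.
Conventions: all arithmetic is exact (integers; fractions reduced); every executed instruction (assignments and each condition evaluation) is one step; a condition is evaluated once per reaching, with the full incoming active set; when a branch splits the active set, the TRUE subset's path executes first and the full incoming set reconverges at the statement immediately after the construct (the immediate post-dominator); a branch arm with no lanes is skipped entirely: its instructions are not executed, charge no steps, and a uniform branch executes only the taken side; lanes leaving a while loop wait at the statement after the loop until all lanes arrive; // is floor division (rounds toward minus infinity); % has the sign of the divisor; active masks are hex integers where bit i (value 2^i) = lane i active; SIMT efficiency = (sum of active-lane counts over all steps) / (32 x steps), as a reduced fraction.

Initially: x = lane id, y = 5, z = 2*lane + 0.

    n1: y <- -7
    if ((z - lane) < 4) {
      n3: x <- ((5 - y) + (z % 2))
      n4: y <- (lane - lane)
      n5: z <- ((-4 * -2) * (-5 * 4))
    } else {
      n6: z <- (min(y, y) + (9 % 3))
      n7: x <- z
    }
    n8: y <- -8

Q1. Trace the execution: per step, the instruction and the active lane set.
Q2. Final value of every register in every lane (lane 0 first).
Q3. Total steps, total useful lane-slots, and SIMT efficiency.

step 0: y <- -7                      0xffffffff
step 1: eval ((z - lane) < 4)        0xffffffff
step 2: x <- ((5 - y) + (z % 2))     0x0000000f
step 3: y <- (lane - lane)           0x0000000f
step 4: z <- ((-4 * -2) * (-5 * 4))  0x0000000f
step 5: z <- (min(y, y) + (9 % 3))   0xfffffff0
step 6: x <- z                       0xfffffff0
step 7: y <- -8                      0xffffffff

Answer: 8 steps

x: 12,12,12,12,-7,-7,-7,-7,-7,-7,-7,-7,-7,-7,-7,-7,-7,-7,-7,-7,-7,-7,-7,-7,-7,-7,-7,-7,-7,-7,-7,-7
y: -8,-8,-8,-8,-8,-8,-8,-8,-8,-8,-8,-8,-8,-8,-8,-8,-8,-8,-8,-8,-8,-8,-8,-8,-8,-8,-8,-8,-8,-8,-8,-8
z: -160,-160,-160,-160,-7,-7,-7,-7,-7,-7,-7,-7,-7,-7,-7,-7,-7,-7,-7,-7,-7,-7,-7,-7,-7,-7,-7,-7,-7,-7,-7,-7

steps = 8; useful = 164; efficiency = 164/256 = 41/64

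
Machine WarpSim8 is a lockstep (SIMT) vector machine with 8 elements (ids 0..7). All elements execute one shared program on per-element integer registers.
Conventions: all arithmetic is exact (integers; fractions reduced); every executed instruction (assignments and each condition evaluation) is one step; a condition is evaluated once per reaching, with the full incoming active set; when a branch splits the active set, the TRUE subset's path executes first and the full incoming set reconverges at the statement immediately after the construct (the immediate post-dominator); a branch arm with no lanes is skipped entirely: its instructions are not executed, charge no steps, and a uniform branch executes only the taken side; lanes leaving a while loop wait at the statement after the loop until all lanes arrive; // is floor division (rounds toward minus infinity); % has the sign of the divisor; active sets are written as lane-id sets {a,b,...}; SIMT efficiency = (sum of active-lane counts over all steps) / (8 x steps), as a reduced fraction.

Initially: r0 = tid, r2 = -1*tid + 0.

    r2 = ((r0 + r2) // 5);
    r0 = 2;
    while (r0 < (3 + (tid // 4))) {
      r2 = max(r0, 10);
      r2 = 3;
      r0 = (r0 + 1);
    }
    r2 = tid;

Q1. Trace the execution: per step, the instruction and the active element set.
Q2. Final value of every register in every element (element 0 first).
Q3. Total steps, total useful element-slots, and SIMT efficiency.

step 0: r2 <- ((r0 + r2) // 5)       {0,1,2,3,4,5,6,7}
step 1: r0 <- 2                      {0,1,2,3,4,5,6,7}
step 2: eval (r0 < (3 + (tid // 4))) {0,1,2,3,4,5,6,7}
step 3: r2 <- max(r0, 10)            {0,1,2,3,4,5,6,7}
step 4: r2 <- 3                      {0,1,2,3,4,5,6,7}
step 5: r0 <- (r0 + 1)               {0,1,2,3,4,5,6,7}
step 6: eval (r0 < (3 + (tid // 4))) {0,1,2,3,4,5,6,7}
step 7: r2 <- max(r0, 10)            {4,5,6,7}
step 8: r2 <- 3                      {4,5,6,7}
step 9: r0 <- (r0 + 1)               {4,5,6,7}
step 10: eval (r0 < (3 + (tid // 4))) {4,5,6,7}
step 11: r2 <- tid                    {0,1,2,3,4,5,6,7}

Answer: 12 steps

r0: 3,3,3,3,4,4,4,4
r2: 0,1,2,3,4,5,6,7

steps = 12; useful = 80; efficiency = 80/96 = 5/6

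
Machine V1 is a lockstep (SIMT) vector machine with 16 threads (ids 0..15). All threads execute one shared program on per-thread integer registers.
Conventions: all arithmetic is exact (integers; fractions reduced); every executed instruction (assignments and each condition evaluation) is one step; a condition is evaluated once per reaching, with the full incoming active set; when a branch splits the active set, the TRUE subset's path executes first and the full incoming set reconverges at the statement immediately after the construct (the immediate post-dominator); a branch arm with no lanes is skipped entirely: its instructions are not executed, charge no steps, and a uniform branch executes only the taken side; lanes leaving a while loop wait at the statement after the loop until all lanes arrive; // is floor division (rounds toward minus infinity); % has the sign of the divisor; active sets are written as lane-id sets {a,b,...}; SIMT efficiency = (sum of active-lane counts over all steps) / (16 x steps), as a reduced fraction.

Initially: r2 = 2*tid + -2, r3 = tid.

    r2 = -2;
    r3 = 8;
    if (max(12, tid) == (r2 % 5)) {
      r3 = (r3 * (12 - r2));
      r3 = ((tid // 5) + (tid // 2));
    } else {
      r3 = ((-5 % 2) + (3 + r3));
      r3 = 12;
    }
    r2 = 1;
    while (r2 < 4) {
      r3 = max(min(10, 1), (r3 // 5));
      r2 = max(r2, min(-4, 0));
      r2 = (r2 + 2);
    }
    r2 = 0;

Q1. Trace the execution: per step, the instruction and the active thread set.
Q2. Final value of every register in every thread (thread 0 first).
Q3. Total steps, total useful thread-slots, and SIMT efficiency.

step 0: r2 <- -2                     {0,1,2,3,4,5,6,7,8,9,10,11,12,13,14,15}
step 1: r3 <- 8                      {0,1,2,3,4,5,6,7,8,9,10,11,12,13,14,15}
step 2: eval (max(12, tid) == (r2 % 5)) {0,1,2,3,4,5,6,7,8,9,10,11,12,13,14,15}
step 3: r3 <- ((-5 % 2) + (3 + r3))  {0,1,2,3,4,5,6,7,8,9,10,11,12,13,14,15}
step 4: r3 <- 12                     {0,1,2,3,4,5,6,7,8,9,10,11,12,13,14,15}
step 5: r2 <- 1                      {0,1,2,3,4,5,6,7,8,9,10,11,12,13,14,15}
step 6: eval (r2 < 4)                {0,1,2,3,4,5,6,7,8,9,10,11,12,13,14,15}
step 7: r3 <- max(min(10, 1), (r3 // 5)) {0,1,2,3,4,5,6,7,8,9,10,11,12,13,14,15}
step 8: r2 <- max(r2, min(-4, 0))    {0,1,2,3,4,5,6,7,8,9,10,11,12,13,14,15}
step 9: r2 <- (r2 + 2)               {0,1,2,3,4,5,6,7,8,9,10,11,12,13,14,15}
step 10: eval (r2 < 4)                {0,1,2,3,4,5,6,7,8,9,10,11,12,13,14,15}
step 11: r3 <- max(min(10, 1), (r3 // 5)) {0,1,2,3,4,5,6,7,8,9,10,11,12,13,14,15}
step 12: r2 <- max(r2, min(-4, 0))    {0,1,2,3,4,5,6,7,8,9,10,11,12,13,14,15}
step 13: r2 <- (r2 + 2)               {0,1,2,3,4,5,6,7,8,9,10,11,12,13,14,15}
step 14: eval (r2 < 4)                {0,1,2,3,4,5,6,7,8,9,10,11,12,13,14,15}
step 15: r2 <- 0                      {0,1,2,3,4,5,6,7,8,9,10,11,12,13,14,15}

Answer: 16 steps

r2: 0,0,0,0,0,0,0,0,0,0,0,0,0,0,0,0
r3: 1,1,1,1,1,1,1,1,1,1,1,1,1,1,1,1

steps = 16; useful = 256; efficiency = 256/256 = 1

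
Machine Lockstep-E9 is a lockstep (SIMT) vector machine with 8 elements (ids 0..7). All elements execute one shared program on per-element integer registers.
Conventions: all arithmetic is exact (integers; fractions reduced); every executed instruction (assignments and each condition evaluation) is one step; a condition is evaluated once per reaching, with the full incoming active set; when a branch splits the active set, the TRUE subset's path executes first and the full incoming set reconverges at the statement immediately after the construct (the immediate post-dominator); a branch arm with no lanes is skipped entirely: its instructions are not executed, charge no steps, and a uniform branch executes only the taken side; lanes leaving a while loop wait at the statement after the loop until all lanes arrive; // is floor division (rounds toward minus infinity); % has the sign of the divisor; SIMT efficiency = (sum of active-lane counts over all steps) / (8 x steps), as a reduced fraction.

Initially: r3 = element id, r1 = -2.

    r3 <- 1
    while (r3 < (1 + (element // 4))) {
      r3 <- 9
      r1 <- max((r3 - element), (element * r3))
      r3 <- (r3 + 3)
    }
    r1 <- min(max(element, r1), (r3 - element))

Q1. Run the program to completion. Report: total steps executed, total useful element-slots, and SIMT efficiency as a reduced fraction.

Answer: 7 steps, 40 useful, 5/7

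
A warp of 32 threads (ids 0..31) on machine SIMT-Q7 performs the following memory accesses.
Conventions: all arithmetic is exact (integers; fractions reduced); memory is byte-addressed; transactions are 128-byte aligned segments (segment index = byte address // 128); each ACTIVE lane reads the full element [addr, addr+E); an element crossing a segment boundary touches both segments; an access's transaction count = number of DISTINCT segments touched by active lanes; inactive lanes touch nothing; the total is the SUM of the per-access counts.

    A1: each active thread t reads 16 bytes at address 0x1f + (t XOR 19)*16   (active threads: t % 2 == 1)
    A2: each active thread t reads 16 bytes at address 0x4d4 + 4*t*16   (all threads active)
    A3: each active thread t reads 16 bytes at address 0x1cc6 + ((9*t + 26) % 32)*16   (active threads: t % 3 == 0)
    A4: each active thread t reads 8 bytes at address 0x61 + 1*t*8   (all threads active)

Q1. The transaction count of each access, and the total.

A1: 5 transactions
A2: 17 transactions
A3: 5 transactions
A4: 3 transactions

Answer: 5,17,5,3; total 30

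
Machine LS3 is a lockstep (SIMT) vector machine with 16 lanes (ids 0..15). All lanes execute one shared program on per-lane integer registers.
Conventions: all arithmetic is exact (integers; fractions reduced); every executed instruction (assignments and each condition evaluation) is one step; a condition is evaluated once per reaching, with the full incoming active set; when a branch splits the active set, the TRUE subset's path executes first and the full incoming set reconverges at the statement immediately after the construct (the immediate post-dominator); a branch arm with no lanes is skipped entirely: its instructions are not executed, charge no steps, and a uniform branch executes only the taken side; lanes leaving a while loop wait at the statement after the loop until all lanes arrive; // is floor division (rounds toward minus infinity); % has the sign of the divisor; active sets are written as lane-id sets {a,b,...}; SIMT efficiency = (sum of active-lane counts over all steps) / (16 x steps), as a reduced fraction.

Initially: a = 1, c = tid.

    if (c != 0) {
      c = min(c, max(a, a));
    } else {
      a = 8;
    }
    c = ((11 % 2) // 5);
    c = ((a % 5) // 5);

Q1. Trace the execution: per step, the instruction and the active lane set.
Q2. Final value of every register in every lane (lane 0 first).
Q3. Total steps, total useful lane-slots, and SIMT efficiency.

step 0: eval (c != 0)                {0,1,2,3,4,5,6,7,8,9,10,11,12,13,14,15}
step 1: c <- min(c, max(a, a))       {1,2,3,4,5,6,7,8,9,10,11,12,13,14,15}
step 2: a <- 8                       {0}
step 3: c <- ((11 % 2) // 5)         {0,1,2,3,4,5,6,7,8,9,10,11,12,13,14,15}
step 4: c <- ((a % 5) // 5)          {0,1,2,3,4,5,6,7,8,9,10,11,12,13,14,15}

Answer: 5 steps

a: 8,1,1,1,1,1,1,1,1,1,1,1,1,1,1,1
c: 0,0,0,0,0,0,0,0,0,0,0,0,0,0,0,0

steps = 5; useful = 64; efficiency = 64/80 = 4/5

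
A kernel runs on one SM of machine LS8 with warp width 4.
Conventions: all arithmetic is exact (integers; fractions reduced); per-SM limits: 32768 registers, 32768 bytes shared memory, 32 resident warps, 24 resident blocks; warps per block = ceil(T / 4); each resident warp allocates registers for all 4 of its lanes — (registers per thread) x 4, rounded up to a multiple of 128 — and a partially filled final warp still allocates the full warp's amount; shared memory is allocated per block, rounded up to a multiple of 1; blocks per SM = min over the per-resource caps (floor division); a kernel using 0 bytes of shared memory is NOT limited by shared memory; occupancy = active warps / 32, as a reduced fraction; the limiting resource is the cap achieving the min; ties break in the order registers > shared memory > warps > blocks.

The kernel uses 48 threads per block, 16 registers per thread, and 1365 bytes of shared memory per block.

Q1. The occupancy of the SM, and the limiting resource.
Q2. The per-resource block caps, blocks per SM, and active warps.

Answer: occupancy 3/4, limited by warps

registers: 21 blocks
shared memory: 24 blocks
warps: 2 blocks
blocks: 24 blocks

Answer: 2 blocks, 24 active warps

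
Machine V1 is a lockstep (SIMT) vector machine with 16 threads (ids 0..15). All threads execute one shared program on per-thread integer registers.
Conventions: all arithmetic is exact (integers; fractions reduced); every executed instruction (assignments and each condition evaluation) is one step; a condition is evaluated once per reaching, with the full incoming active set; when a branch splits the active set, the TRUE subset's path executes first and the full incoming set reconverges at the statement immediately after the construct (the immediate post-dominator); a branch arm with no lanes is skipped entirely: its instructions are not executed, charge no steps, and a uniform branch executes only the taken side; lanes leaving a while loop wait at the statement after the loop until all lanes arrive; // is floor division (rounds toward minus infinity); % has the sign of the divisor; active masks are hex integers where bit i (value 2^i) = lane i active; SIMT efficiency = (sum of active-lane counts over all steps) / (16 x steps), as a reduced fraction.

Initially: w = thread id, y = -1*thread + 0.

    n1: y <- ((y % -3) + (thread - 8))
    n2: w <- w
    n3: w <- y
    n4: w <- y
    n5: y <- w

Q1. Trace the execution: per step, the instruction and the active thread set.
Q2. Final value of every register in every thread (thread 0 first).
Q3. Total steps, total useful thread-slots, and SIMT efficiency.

step 0: y <- ((y % -3) + (thread - 8)) 0xffff
step 1: w <- w                       0xffff
step 2: w <- y                       0xffff
step 3: w <- y                       0xffff
step 4: y <- w                       0xffff

Answer: 5 steps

w: -8,-8,-8,-5,-5,-5,-2,-2,-2,1,1,1,4,4,4,7
y: -8,-8,-8,-5,-5,-5,-2,-2,-2,1,1,1,4,4,4,7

steps = 5; useful = 80; efficiency = 80/80 = 1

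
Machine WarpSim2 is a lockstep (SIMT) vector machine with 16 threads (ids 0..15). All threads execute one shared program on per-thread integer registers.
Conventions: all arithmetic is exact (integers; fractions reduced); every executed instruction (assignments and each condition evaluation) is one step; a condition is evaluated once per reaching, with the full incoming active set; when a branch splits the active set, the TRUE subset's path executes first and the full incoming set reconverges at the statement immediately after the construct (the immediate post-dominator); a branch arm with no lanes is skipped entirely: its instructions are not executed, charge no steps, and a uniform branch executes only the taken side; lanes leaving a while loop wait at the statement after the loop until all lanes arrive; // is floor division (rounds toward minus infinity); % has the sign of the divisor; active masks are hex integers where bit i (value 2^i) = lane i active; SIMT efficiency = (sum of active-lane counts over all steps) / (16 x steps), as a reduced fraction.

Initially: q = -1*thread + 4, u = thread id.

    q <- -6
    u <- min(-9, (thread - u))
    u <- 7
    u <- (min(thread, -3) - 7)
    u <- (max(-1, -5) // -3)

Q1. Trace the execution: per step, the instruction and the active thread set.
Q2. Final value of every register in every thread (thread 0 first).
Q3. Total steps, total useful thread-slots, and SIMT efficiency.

step 0: q <- -6                      0xffff
step 1: u <- min(-9, (thread - u))   0xffff
step 2: u <- 7                       0xffff
step 3: u <- (min(thread, -3) - 7)   0xffff
step 4: u <- (max(-1, -5) // -3)     0xffff

Answer: 5 steps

q: -6,-6,-6,-6,-6,-6,-6,-6,-6,-6,-6,-6,-6,-6,-6,-6
u: 0,0,0,0,0,0,0,0,0,0,0,0,0,0,0,0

steps = 5; useful = 80; efficiency = 80/80 = 1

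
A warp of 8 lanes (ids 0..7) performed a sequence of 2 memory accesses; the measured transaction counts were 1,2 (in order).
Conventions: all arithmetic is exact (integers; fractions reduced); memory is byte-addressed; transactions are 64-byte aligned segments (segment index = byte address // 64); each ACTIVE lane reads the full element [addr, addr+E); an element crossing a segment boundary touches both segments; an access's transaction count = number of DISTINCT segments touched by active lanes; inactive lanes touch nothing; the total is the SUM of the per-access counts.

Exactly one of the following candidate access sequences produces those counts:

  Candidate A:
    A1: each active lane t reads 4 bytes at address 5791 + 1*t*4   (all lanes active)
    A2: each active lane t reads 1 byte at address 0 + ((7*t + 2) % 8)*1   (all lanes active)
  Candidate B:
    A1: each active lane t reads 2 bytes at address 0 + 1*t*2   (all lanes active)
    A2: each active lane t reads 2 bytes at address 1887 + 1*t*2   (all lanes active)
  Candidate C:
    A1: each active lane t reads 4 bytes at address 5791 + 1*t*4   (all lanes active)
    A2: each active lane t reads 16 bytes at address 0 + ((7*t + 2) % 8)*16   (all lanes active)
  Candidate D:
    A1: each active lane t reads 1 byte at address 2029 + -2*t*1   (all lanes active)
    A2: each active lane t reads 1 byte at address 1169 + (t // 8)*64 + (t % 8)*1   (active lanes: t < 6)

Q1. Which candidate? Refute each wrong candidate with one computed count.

A: A2 gives 1 transaction, not 2
B: A2 gives 1 transaction, not 2
D: A2 gives 1 transaction, not 2
C: all counts match (1,2)

Answer: C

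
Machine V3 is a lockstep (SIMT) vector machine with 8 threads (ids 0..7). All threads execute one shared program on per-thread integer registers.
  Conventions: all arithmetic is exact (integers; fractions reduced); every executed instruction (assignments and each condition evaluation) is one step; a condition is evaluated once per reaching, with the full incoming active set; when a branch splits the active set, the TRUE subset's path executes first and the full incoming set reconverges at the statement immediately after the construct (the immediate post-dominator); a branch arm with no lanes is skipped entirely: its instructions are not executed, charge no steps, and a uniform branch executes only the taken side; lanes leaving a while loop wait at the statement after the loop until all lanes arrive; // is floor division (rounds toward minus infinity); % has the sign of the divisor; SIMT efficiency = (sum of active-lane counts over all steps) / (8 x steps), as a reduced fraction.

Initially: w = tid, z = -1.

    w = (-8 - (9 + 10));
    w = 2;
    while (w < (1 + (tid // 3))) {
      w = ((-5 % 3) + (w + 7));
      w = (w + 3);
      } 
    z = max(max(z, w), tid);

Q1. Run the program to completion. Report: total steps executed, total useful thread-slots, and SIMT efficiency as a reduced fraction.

Answer: 7 steps, 38 useful, 19/28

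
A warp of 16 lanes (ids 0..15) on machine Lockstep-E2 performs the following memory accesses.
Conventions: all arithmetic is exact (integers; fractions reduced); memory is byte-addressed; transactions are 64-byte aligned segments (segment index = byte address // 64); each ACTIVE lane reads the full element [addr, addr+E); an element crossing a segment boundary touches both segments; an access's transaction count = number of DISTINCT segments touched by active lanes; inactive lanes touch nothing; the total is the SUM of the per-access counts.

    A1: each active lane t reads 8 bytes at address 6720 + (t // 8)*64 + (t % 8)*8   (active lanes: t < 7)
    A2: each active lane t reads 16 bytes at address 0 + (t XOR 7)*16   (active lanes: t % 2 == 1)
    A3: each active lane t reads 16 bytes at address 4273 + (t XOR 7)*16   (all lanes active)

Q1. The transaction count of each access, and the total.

A1: 1 transaction
A2: 4 transactions
A3: 5 transactions

Answer: 1,4,5; total 10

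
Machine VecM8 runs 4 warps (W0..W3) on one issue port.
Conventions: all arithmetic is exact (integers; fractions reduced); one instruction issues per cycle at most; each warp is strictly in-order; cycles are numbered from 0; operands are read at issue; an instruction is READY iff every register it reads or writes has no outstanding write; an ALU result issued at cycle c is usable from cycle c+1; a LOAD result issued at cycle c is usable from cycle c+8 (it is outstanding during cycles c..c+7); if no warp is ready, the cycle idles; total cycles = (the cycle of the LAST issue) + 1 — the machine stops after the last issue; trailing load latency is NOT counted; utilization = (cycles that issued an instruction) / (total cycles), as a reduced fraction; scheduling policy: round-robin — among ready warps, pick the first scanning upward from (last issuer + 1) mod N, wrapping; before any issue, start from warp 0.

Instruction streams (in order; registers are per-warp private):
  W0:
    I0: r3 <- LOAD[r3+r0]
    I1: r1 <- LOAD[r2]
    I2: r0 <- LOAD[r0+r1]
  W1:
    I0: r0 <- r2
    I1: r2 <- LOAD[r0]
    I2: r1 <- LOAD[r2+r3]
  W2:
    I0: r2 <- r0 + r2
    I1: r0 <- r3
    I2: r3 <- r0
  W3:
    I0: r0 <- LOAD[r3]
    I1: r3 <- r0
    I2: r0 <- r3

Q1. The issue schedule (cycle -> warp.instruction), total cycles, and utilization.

cycle 0: W0.I0
cycle 1: W1.I0
cycle 2: W2.I0
cycle 3: W3.I0
cycle 4: W0.I1
cycle 5: W1.I1
cycle 6: W2.I1
cycle 7: W2.I2
cycle 8: idle
cycle 9: idle
cycle 10: idle
cycle 11: W3.I1
cycle 12: W0.I2
cycle 13: W1.I2
cycle 14: W3.I2

Answer: 15 cycles, utilization 4/5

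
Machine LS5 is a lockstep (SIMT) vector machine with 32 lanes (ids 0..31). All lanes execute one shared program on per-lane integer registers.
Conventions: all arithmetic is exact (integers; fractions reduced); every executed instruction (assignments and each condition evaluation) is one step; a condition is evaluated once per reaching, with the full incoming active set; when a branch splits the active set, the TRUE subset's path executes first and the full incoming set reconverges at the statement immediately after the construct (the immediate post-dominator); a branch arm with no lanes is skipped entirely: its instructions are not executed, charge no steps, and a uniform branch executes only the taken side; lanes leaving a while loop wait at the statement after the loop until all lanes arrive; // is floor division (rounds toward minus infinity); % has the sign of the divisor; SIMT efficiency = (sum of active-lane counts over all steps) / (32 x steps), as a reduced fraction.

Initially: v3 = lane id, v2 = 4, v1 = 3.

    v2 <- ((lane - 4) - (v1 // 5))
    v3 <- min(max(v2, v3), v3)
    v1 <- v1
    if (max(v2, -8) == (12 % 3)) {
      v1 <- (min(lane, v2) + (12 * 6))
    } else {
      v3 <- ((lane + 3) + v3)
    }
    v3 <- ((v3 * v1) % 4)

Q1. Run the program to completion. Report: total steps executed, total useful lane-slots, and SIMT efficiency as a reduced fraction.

Answer: 7 steps, 192 useful, 6/7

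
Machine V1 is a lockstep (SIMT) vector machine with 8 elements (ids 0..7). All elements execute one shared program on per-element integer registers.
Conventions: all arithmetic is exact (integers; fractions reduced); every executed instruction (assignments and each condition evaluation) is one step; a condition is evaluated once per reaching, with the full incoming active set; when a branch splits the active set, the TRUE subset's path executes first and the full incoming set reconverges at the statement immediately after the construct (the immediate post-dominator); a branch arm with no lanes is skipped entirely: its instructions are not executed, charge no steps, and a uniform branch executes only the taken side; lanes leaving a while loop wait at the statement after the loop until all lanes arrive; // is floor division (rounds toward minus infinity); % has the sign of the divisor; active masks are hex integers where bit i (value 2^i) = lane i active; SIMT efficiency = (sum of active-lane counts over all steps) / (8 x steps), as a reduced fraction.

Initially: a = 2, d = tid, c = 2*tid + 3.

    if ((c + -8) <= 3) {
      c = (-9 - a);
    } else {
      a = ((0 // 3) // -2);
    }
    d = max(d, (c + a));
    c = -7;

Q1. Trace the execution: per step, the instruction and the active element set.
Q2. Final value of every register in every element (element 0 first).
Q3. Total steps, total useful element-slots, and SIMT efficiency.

step 0: eval ((c + -8) <= 3)         0xff
step 1: c <- (-9 - a)                0x1f
step 2: a <- ((0 // 3) // -2)        0xe0
step 3: d <- max(d, (c + a))         0xff
step 4: c <- -7                      0xff

Answer: 5 steps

a: 2,2,2,2,2,0,0,0
d: 0,1,2,3,4,13,15,17
c: -7,-7,-7,-7,-7,-7,-7,-7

steps = 5; useful = 32; efficiency = 32/40 = 4/5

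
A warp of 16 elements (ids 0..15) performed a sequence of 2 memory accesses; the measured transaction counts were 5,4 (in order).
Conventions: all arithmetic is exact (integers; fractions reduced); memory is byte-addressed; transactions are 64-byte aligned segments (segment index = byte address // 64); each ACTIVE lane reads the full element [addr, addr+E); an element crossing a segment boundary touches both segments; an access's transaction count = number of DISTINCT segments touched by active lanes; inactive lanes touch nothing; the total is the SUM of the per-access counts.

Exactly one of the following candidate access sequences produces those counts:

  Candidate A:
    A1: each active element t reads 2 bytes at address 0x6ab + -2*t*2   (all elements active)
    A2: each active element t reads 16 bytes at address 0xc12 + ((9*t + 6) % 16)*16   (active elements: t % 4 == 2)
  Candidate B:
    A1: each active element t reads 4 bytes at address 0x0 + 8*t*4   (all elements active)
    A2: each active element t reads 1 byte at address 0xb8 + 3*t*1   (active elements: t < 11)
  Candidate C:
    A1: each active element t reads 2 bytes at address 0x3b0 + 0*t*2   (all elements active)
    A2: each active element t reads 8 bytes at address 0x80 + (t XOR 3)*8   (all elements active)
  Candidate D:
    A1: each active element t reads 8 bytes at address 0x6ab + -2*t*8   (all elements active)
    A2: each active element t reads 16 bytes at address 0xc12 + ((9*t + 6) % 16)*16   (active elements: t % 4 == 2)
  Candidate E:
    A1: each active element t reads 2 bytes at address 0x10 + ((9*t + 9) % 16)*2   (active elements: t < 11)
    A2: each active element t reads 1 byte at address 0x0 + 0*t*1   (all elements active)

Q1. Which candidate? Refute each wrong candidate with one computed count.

A: A1 gives 2 transactions, not 5
B: A1 gives 8 transactions, not 5
C: A1 gives 1 transaction, not 5
E: A1 gives 1 transaction, not 5
D: all counts match (5,4)

Answer: D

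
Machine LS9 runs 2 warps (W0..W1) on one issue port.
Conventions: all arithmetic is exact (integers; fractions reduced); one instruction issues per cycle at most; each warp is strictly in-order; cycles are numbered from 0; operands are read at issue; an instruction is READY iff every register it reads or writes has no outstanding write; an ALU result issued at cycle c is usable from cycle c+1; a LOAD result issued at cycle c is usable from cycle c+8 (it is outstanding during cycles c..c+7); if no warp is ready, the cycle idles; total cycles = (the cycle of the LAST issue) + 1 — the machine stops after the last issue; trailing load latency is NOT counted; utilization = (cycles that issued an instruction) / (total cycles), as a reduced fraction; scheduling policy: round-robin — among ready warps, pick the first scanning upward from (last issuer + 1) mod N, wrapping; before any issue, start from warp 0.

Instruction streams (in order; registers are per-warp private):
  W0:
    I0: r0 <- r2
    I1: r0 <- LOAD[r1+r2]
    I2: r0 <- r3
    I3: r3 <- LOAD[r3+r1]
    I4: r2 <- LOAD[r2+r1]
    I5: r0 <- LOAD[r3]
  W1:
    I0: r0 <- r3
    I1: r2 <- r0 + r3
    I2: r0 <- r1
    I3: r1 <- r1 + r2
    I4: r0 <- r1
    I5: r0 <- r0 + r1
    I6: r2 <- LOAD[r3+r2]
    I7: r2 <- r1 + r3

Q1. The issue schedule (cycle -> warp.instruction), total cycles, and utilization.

cycle 0: W0.I0
cycle 1: W1.I0
cycle 2: W0.I1
cycle 3: W1.I1
cycle 4: W1.I2
cycle 5: W1.I3
cycle 6: W1.I4
cycle 7: W1.I5
cycle 8: W1.I6
cycle 9: idle
cycle 10: W0.I2
cycle 11: W0.I3
cycle 12: W0.I4
cycle 13: idle
cycle 14: idle
cycle 15: idle
cycle 16: W1.I7
cycle 17: idle
cycle 18: idle
cycle 19: W0.I5

Answer: 20 cycles, utilization 7/10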